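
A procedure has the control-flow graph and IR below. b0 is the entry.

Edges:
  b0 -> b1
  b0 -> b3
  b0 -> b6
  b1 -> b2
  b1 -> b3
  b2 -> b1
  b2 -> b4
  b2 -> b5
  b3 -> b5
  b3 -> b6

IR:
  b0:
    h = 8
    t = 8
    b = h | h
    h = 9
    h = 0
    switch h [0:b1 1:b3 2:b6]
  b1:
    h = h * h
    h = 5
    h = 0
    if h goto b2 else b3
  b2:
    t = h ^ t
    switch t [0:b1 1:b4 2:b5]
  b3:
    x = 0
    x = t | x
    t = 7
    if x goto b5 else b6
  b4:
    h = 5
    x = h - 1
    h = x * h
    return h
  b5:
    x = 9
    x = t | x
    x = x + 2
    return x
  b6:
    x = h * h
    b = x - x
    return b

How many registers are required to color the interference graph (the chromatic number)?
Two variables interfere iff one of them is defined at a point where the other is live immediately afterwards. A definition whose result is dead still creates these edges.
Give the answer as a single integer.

Answer: 3

Working:
def/use:
  b0: def={b,h,t} ue=∅
  b1: def={h} ue={h}
  b2: def={t} ue={h,t}
  b3: def={t,x} ue={t}
  b4: def={h,x} ue=∅
  b5: def={x} ue={t}
  b6: def={b,x} ue={h}

Backward fixpoint:
  b0: in=∅ out={h,t}
  b1: in={h,t} out={h,t}
  b2: in={h,t} out={h,t}
  b3: in={h,t} out={h,t}
  b4: in=∅ out=∅
  b5: in={t} out=∅
  b6: in={h} out=∅

Conflict graph:
  b — {t}
  h — {t,x}
  t — {b,h,x}
  x — {h,t}

Colouring:
  clique {h,t,x} ⇒ need ≥ 3
  assign b→c1 h→c1 t→c0 x→c2 — no edge inside a register ⇒ χ ≤ 3
  χ = 3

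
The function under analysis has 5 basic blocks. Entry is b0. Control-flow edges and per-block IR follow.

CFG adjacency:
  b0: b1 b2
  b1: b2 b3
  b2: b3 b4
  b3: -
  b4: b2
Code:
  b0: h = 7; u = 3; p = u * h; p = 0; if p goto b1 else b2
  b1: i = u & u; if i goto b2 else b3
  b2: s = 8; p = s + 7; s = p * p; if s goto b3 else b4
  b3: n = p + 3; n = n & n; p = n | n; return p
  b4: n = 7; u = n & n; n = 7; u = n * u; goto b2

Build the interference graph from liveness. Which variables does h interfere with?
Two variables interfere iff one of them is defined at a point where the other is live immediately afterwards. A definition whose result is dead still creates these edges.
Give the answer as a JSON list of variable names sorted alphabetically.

Answer: ["u"]

Derivation:
def/use:
  b0: {h,p,u} / ∅
  b1: {i} / {u}
  b2: {p,s} / ∅
  b3: {n,p} / {p}
  b4: {n,u} / ∅

Backward fixpoint:
  b0: in=∅ out={p,u}
  b1: in={p,u} out={p}
  b2: in=∅ out={p}
  b3: in={p} out=∅
  b4: in=∅ out=∅

Interfere edges:
  h — {u}
  i — {p}
  n — {u}
  p — {i,s,u}
  s — {p}
  u — {h,n,p}

N(h) = ["u"]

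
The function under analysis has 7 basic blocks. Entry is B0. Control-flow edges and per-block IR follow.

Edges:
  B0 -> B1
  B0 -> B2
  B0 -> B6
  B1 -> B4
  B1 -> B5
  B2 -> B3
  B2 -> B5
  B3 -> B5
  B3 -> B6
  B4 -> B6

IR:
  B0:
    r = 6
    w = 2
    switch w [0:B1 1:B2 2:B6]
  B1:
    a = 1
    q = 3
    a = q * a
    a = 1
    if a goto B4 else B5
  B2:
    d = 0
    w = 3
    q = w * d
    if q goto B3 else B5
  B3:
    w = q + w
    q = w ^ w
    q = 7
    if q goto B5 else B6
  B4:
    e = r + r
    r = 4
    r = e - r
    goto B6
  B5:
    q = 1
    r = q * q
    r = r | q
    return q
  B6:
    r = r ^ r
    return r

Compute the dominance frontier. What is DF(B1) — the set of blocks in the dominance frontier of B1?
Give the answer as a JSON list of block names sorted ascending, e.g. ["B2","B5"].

idom tree: B1←B0 B2←B0 B3←B2 B4←B1 B5←B0 B6←B0
Dom at joins:
  B5: preds {B1,B2,B3}: {B0,B1} ∩ {B0,B2} ∩ {B0,B2,B3} = {B0}; idom=B0
  B6: preds {B0,B3,B4}: {B0} ∩ {B0,B2,B3} ∩ {B0,B1,B4} = {B0}; idom=B0

DF walk-up:
  B5←B1: walk B1 to B0
  B5←B2: walk B2 to B0
  B5←B3: walk B3→B2 to B0
  B6←B0: walk · to B0
  B6←B3: walk B3→B2 to B0
  B6←B4: walk B4→B1 to B0
  B0 → ∅
  B1 → {B5,B6}
  B2 → {B5,B6}
  B3 → {B5,B6}
  B4 → {B6}
  B5 → ∅
  B6 → ∅

DF(B1) = ["B5", "B6"]

Answer: ["B5", "B6"]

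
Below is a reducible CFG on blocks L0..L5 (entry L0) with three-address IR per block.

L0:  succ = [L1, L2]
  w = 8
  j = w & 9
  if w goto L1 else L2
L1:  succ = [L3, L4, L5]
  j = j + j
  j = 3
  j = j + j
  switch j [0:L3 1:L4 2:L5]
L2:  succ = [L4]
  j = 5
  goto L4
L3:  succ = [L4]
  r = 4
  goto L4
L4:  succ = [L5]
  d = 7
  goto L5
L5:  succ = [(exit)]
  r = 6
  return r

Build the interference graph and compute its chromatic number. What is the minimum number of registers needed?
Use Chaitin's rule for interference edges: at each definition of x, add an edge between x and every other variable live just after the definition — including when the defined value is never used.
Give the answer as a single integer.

Block summaries:
  L0: def={j,w} ue=∅
  L1: def={j} ue={j}
  L2: def={j} ue=∅
  L3: def={r} ue=∅
  L4: def={d} ue=∅
  L5: def={r} ue=∅

Backward fixpoint:
  L0 li=∅ lo={j}
  L1 li={j} lo=∅
  L2 li=∅ lo=∅
  L3 li=∅ lo=∅
  L4 li=∅ lo=∅
  L5 li=∅ lo=∅

Conflict graph:
  d↔∅
  j↔{w}
  r↔∅
  w↔{j}

Colouring:
  lower bound: {j,w} mutually conflict ⇒ χ ≥ 2
  assign d→r0 j→r0 r→r0 w→r1 — no edge inside a register ⇒ χ ≤ 2
  χ = 2

Answer: 2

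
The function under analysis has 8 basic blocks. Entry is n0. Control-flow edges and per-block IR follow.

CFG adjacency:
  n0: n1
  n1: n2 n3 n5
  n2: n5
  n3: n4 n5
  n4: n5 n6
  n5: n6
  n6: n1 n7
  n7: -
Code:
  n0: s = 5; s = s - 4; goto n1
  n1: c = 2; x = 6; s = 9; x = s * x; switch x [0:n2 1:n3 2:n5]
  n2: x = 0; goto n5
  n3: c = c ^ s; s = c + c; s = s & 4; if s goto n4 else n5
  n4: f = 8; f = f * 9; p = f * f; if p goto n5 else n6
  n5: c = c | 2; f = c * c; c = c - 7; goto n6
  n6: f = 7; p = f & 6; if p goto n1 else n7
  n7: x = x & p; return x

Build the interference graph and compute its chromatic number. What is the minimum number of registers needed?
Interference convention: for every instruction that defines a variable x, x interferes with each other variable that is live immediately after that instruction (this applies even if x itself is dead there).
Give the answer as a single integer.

Answer: 3

Working:
Per-block:
  n0: {s} / ∅
  n1: {c,s,x} / ∅
  n2: {x} / ∅
  n3: {c,s} / {c,s}
  n4: {f,p} / ∅
  n5: {c,f} / {c}
  n6: {f,p} / ∅
  n7: {x} / {p,x}

Live sets:
  n0 li=∅ lo=∅
  n1 li=∅ lo={c,s,x}
  n2 li={c} lo={c,x}
  n3 li={c,s,x} lo={c,x}
  n4 li={c,x} lo={c,x}
  n5 li={c,x} lo={x}
  n6 li={x} lo={p,x}
  n7 li={p,x} lo=∅

Interfere edges:
  c: {f,p,s,x}
  f: {c,x}
  p: {c,x}
  s: {c,x}
  x: {c,f,p,s}

Colouring:
  lower bound: {c,f,x} mutually conflict ⇒ χ ≥ 3
  3-colouring: R0={c}  R1={x}  R2={f,p,s}
  χ = 3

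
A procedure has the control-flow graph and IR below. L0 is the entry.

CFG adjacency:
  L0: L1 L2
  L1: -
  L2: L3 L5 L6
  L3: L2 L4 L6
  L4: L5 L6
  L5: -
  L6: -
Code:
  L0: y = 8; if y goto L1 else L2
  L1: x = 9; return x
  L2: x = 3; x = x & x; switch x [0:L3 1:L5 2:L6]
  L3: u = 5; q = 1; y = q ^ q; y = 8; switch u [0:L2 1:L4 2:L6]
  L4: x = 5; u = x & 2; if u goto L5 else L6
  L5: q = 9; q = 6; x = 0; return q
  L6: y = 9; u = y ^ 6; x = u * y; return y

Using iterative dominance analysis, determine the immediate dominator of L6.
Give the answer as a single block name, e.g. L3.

idom tree: L1←L0 L2←L0 L3←L2 L4←L3 L5←L2 L6←L2
Dom∩ at merges:
  L2: preds {L0,L3}: {L0} ∩ {L0,L2,L3} = {L0}; idom=L0
  L5: preds {L2,L4}: {L0,L2} ∩ {L0,L2,L3,L4} = {L0,L2}; idom=L2
  L6: preds {L2,L3,L4}: {L0,L2} ∩ {L0,L2,L3} ∩ {L0,L2,L3,L4} = {L0,L2}; idom=L2

idom(L6) = L2

Answer: L2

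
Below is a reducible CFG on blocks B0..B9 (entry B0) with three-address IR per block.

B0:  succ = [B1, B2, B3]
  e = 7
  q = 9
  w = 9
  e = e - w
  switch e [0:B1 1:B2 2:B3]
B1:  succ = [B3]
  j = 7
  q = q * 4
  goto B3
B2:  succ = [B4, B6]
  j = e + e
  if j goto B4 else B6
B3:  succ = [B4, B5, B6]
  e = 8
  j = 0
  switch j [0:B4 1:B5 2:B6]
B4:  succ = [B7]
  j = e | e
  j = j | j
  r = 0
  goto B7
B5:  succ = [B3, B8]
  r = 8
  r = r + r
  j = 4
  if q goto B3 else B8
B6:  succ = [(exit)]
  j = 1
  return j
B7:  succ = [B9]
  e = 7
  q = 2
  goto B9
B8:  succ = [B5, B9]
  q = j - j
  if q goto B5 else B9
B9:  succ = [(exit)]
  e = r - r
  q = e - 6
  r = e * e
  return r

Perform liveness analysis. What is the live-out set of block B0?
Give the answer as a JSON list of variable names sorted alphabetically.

def/use:
  B0: {e,q,w} / ∅
  B1: {j,q} / {q}
  B2: {j} / {e}
  B3: {e,j} / ∅
  B4: {j,r} / {e}
  B5: {j,r} / {q}
  B6: {j} / ∅
  B7: {e,q} / ∅
  B8: {q} / {j}
  B9: {e,q,r} / {r}

Live sets:
  B0: in=∅ out={e,q}
  B1: in={q} out={q}
  B2: in={e} out={e}
  B3: in={q} out={e,q}
  B4: in={e} out={r}
  B5: in={q} out={j,q,r}
  B6: in=∅ out=∅
  B7: in={r} out={r}
  B8: in={j,r} out={q,r}
  B9: in={r} out=∅

live-out(B0) = ["e", "q"]

Answer: ["e", "q"]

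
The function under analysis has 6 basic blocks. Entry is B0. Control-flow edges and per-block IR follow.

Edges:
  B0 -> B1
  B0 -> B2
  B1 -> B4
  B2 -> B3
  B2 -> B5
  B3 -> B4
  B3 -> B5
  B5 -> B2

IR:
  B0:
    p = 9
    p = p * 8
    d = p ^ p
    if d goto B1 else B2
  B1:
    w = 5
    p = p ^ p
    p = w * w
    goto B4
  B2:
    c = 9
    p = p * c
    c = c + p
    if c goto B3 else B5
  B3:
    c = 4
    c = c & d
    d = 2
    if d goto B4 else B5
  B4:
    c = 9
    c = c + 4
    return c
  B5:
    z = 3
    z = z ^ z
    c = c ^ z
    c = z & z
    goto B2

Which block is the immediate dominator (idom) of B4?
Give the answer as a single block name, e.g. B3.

Answer: B0

Analysis:
idom tree: B1←B0 B2←B0 B3←B2 B4←B0 B5←B2
Join-block Dom:
  B2: preds {B0,B5}: {B0} ∩ {B0,B2,B5} = {B0}; idom=B0
  B4: preds {B1,B3}: {B0,B1} ∩ {B0,B2,B3} = {B0}; idom=B0
  B5: preds {B2,B3}: {B0,B2} ∩ {B0,B2,B3} = {B0,B2}; idom=B2

idom(B4) = B0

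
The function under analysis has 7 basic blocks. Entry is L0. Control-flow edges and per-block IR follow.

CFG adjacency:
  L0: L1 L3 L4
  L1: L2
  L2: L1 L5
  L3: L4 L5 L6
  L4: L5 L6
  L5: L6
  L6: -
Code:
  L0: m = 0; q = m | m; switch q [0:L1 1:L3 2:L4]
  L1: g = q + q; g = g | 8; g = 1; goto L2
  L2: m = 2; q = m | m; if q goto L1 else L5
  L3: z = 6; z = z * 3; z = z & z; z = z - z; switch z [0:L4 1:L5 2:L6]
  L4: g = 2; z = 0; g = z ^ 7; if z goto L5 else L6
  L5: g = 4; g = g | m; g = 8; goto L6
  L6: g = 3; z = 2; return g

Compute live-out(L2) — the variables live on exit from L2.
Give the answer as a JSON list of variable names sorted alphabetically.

Answer: ["m", "q"]

Working:
Per-block:
  L0 def {m,q} use ∅
  L1 def {g} use {q}
  L2 def {m,q} use ∅
  L3 def {z} use ∅
  L4 def {g,z} use ∅
  L5 def {g} use {m}
  L6 def {g,z} use ∅

Backward fixpoint:
  live L0: ∅→{m,q}
  live L1: {q}→∅
  live L2: ∅→{m,q}
  live L3: {m}→{m}
  live L4: {m}→{m}
  live L5: {m}→∅
  live L6: ∅→∅

live-out(L2) = ["m", "q"]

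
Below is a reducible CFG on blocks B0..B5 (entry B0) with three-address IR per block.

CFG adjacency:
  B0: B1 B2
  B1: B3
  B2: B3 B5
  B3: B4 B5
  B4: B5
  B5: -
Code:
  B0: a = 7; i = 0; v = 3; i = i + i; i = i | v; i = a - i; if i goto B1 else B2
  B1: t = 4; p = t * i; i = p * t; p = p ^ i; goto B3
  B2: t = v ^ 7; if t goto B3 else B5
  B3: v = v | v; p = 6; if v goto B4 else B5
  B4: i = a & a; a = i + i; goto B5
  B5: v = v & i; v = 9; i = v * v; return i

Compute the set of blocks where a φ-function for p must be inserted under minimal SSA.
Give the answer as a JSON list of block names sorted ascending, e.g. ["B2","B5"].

idom tree: B1←B0 B2←B0 B3←B0 B4←B3 B5←B0
Dom∩ at merges:
  B3: preds {B1,B2}: {B0,B1} ∩ {B0,B2} = {B0}; idom=B0
  B5: preds {B2,B3,B4}: {B0,B2} ∩ {B0,B3} ∩ {B0,B3,B4} = {B0}; idom=B0

DF walk-up:
  join B3 pred B1: B1 stop@B0
  join B3 pred B2: B2 stop@B0
  join B5 pred B2: B2 stop@B0
  join B5 pred B3: B3 stop@B0
  join B5 pred B4: B4→B3 stop@B0
  B0 → ∅
  B1 → {B3}
  B2 → {B3,B5}
  B3 → {B5}
  B4 → {B5}
  B5 → ∅

φ for p: defs {B1,B3}
  DF⁺ = {B3,B5}

Answer: ["B3", "B5"]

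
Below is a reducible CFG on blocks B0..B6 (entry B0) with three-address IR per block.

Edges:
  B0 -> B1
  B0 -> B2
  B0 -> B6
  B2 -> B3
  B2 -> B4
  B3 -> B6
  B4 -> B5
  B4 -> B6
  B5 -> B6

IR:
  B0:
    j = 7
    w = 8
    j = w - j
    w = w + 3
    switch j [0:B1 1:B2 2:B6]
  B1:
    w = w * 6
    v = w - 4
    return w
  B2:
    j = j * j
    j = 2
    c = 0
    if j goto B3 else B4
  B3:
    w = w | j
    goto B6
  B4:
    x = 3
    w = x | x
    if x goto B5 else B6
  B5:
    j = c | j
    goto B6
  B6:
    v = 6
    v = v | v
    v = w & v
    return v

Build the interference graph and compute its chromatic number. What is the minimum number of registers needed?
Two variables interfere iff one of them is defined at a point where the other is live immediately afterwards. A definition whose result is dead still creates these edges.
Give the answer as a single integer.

Answer: 4

Derivation:
def/use:
  B0: {j,w} / ∅
  B1: {v,w} / {w}
  B2: {c,j} / {j}
  B3: {w} / {j,w}
  B4: {w,x} / ∅
  B5: {j} / {c,j}
  B6: {v} / {w}

Liveness:
  B0 li=∅ lo={j,w}
  B1 li={w} lo=∅
  B2 li={j,w} lo={c,j,w}
  B3 li={j,w} lo={w}
  B4 li={c,j} lo={c,j,w}
  B5 li={c,j,w} lo={w}
  B6 li={w} lo=∅

Interference:
  c: {j,w,x}
  j: {c,w,x}
  v: {w}
  w: {c,j,v,x}
  x: {c,j,w}

Registers:
  {c,j,w,x} pairwise interfere (4-clique) ⇒ χ ≥ 4
  assign c→r1 j→r2 v→r1 w→r0 x→r3 — no edge inside a register ⇒ χ ≤ 4
  χ = 4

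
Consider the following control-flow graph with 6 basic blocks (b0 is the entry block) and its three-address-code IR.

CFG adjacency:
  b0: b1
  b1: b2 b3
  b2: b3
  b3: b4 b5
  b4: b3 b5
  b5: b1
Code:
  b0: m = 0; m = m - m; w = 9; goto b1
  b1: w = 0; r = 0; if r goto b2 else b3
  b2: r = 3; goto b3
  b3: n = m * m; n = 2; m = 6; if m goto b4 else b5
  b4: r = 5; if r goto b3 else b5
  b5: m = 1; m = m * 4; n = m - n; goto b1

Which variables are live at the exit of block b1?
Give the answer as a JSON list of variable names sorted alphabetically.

Answer: ["m"]

Derivation:
def/use:
  b0 def {m,w} use ∅
  b1 def {r,w} use ∅
  b2 def {r} use ∅
  b3 def {m,n} use {m}
  b4 def {r} use ∅
  b5 def {m,n} use {n}

Liveness:
  live b0: ∅→{m}
  live b1: {m}→{m}
  live b2: {m}→{m}
  live b3: {m}→{m,n}
  live b4: {m,n}→{m,n}
  live b5: {n}→{m}

live-out(b1) = ["m"]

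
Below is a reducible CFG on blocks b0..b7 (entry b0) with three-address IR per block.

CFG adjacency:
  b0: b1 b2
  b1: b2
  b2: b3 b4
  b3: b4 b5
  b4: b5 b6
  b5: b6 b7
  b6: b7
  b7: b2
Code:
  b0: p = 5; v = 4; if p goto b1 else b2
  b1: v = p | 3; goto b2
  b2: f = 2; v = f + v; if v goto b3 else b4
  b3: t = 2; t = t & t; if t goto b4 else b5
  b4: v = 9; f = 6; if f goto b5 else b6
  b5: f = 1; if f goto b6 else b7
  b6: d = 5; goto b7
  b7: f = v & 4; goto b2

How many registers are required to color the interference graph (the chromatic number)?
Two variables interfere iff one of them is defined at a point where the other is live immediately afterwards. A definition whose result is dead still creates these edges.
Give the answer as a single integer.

Per-block:
  b0: def={p,v} ue=∅
  b1: def={v} ue={p}
  b2: def={f,v} ue={v}
  b3: def={t} ue=∅
  b4: def={f,v} ue=∅
  b5: def={f} ue=∅
  b6: def={d} ue=∅
  b7: def={f} ue={v}

Live sets:
  live b0: ∅→{p,v}
  live b1: {p}→{v}
  live b2: {v}→{v}
  live b3: {v}→{v}
  live b4: ∅→{v}
  live b5: {v}→{v}
  live b6: {v}→{v}
  live b7: {v}→{v}

Interference:
  d↔{v}
  f↔{v}
  p↔{v}
  t↔{v}
  v↔{d,f,p,t}

Registers:
  clique {d,v} ⇒ need ≥ 2
  assign d→r1 f→r1 p→r1 t→r1 v→r0 — no edge inside a register ⇒ χ ≤ 2
  χ = 2

Answer: 2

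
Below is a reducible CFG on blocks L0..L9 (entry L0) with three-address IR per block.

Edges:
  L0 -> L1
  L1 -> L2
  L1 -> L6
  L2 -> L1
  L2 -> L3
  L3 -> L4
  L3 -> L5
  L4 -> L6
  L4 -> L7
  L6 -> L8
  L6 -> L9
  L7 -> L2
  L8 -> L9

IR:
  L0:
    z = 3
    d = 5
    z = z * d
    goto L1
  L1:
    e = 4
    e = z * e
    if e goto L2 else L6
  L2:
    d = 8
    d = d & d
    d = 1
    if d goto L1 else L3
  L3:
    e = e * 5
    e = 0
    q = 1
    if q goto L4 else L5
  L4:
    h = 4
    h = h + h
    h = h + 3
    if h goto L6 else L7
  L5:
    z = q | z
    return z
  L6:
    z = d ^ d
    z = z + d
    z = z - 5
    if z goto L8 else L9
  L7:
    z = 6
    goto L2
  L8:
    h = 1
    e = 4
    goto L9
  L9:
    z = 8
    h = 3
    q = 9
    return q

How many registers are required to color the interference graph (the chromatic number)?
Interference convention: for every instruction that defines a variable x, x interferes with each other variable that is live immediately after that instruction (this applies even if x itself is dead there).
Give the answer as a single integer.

Block summaries:
  L0: def={d,z} ue=∅
  L1: def={e} ue={z}
  L2: def={d} ue=∅
  L3: def={e,q} ue={e}
  L4: def={h} ue=∅
  L5: def={z} ue={q,z}
  L6: def={z} ue={d}
  L7: def={z} ue=∅
  L8: def={e,h} ue=∅
  L9: def={h,q,z} ue=∅

Liveness:
  L0 li=∅ lo={d,z}
  L1 li={d,z} lo={d,e,z}
  L2 li={e,z} lo={d,e,z}
  L3 li={d,e,z} lo={d,e,q,z}
  L4 li={d,e} lo={d,e}
  L5 li={q,z} lo=∅
  L6 li={d} lo=∅
  L7 li={e} lo={e,z}
  L8 li=∅ lo=∅
  L9 li=∅ lo=∅

Conflict graph:
  d↔{e,h,q,z}
  e↔{d,h,q,z}
  h↔{d,e}
  q↔{d,e,z}
  z↔{d,e,q}

Registers:
  lower bound: {d,e,q,z} mutually conflict ⇒ χ ≥ 4
  4-colouring: R0={d}  R1={e}  R2={h,q}  R3={z}
  χ = 4

Answer: 4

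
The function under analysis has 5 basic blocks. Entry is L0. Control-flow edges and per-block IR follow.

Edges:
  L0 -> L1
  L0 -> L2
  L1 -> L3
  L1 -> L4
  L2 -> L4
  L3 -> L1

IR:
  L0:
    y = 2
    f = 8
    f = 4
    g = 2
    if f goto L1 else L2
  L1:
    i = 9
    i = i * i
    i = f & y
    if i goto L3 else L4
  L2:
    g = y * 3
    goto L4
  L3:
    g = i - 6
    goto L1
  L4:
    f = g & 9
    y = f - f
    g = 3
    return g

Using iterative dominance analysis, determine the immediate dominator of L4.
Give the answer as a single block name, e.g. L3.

idom tree: L1←L0 L2←L0 L3←L1 L4←L0
Dom at joins:
  L1: preds {L0,L3}: {L0} ∩ {L0,L1,L3} = {L0}; idom=L0
  L4: preds {L1,L2}: {L0,L1} ∩ {L0,L2} = {L0}; idom=L0

idom(L4) = L0

Answer: L0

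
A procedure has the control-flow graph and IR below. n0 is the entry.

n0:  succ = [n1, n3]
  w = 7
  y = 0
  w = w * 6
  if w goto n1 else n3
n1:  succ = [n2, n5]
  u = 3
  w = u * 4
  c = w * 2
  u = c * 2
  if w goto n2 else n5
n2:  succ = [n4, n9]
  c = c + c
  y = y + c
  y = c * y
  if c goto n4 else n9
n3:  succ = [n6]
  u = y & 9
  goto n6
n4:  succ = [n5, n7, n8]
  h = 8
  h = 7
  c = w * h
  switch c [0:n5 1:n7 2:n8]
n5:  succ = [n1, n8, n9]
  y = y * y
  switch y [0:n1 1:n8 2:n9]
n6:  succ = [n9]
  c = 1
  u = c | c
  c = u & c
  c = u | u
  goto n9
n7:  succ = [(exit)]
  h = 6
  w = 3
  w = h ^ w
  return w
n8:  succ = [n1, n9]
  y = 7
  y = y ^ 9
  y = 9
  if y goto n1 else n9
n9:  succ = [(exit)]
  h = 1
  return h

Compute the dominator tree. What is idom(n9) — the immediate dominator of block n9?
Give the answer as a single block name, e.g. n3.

idom tree: n1←n0 n2←n1 n3←n0 n4←n2 n5←n1 n6←n3 n7←n4 n8←n1 n9←n0
Dom at joins:
  n1: preds {n0,n5,n8}: {n0} ∩ {n0,n1,n5} ∩ {n0,n1,n8} = {n0}; idom=n0
  n5: preds {n1,n4}: {n0,n1} ∩ {n0,n1,n2,n4} = {n0,n1}; idom=n1
  n8: preds {n4,n5}: {n0,n1,n2,n4} ∩ {n0,n1,n5} = {n0,n1}; idom=n1
  n9: preds {n2,n5,n6,n8}: {n0,n1,n2} ∩ {n0,n1,n5} ∩ {n0,n3,n6} ∩ {n0,n1,n8} = {n0}; idom=n0

idom(n9) = n0

Answer: n0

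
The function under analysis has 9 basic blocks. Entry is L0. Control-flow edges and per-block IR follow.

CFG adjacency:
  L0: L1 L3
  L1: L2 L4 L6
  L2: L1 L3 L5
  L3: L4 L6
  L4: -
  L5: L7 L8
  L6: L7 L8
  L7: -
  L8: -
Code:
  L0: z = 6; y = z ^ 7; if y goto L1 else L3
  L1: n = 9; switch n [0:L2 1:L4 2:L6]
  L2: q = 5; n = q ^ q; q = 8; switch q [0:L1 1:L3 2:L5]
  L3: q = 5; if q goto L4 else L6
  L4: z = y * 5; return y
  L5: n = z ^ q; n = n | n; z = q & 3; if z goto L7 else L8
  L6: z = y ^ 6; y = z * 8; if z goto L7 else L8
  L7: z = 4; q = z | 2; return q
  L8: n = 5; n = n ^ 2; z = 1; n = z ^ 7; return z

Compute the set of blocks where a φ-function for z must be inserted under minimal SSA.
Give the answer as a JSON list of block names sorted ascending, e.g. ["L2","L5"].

idom tree: L1←L0 L2←L1 L3←L0 L4←L0 L5←L2 L6←L0 L7←L0 L8←L0
Join-block Dom:
  L1: preds {L0,L2}: {L0} ∩ {L0,L1,L2} = {L0}; idom=L0
  L3: preds {L0,L2}: {L0} ∩ {L0,L1,L2} = {L0}; idom=L0
  L4: preds {L1,L3}: {L0,L1} ∩ {L0,L3} = {L0}; idom=L0
  L6: preds {L1,L3}: {L0,L1} ∩ {L0,L3} = {L0}; idom=L0
  L7: preds {L5,L6}: {L0,L1,L2,L5} ∩ {L0,L6} = {L0}; idom=L0
  L8: preds {L5,L6}: {L0,L1,L2,L5} ∩ {L0,L6} = {L0}; idom=L0

DF derivation:
  L1←L0: walk · to L0
  L1←L2: walk L2→L1 to L0
  L3←L0: walk · to L0
  L3←L2: walk L2→L1 to L0
  L4←L1: walk L1 to L0
  L4←L3: walk L3 to L0
  L6←L1: walk L1 to L0
  L6←L3: walk L3 to L0
  L7←L5: walk L5→L2→L1 to L0
  L7←L6: walk L6 to L0
  L8←L5: walk L5→L2→L1 to L0
  L8←L6: walk L6 to L0
  DF(L0)=∅
  DF(L1)={L1,L3,L4,L6,L7,L8}
  DF(L2)={L1,L3,L7,L8}
  DF(L3)={L4,L6}
  DF(L4)=∅
  DF(L5)={L7,L8}
  DF(L6)={L7,L8}
  DF(L7)=∅
  DF(L8)=∅

φ for z: defs {L0,L4,L5,L6,L7,L8}
  DF⁺ = {L7,L8}

Answer: ["L7", "L8"]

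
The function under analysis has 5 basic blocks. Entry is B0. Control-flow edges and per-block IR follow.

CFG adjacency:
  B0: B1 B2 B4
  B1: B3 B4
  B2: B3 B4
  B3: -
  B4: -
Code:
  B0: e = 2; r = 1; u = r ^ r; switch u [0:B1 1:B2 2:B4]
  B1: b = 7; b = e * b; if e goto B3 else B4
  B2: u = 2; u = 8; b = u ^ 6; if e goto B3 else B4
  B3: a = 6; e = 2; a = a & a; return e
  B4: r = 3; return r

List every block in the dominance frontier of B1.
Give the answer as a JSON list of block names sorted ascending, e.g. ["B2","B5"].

Answer: ["B3", "B4"]

Working:
idom tree: B1←B0 B2←B0 B3←B0 B4←B0
Join-block Dom:
  B3: preds {B1,B2}: {B0,B1} ∩ {B0,B2} = {B0}; idom=B0
  B4: preds {B0,B1,B2}: {B0} ∩ {B0,B1} ∩ {B0,B2} = {B0}; idom=B0

Frontier:
  join B3 pred B1: B1 stop@B0
  join B3 pred B2: B2 stop@B0
  join B4 pred B0: · stop@B0
  join B4 pred B1: B1 stop@B0
  join B4 pred B2: B2 stop@B0
  B0 → ∅
  B1 → {B3,B4}
  B2 → {B3,B4}
  B3 → ∅
  B4 → ∅

DF(B1) = ["B3", "B4"]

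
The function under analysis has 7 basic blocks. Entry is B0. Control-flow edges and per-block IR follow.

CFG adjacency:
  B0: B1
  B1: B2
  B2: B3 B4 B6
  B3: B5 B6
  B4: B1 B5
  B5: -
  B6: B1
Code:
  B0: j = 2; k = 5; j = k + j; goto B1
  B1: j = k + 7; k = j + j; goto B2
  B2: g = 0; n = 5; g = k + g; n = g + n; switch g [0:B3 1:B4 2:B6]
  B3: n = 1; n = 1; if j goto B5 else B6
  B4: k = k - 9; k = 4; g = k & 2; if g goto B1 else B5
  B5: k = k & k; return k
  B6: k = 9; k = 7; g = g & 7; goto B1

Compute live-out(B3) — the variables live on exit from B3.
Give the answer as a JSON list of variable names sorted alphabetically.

Answer: ["g", "k"]

Analysis:
def/use:
  B0: {j,k} / ∅
  B1: {j,k} / {k}
  B2: {g,n} / {k}
  B3: {n} / {j}
  B4: {g,k} / {k}
  B5: {k} / {k}
  B6: {g,k} / {g}

Liveness:
  live B0: ∅→{k}
  live B1: {k}→{j,k}
  live B2: {j,k}→{g,j,k}
  live B3: {g,j,k}→{g,k}
  live B4: {k}→{k}
  live B5: {k}→∅
  live B6: {g}→{k}

live-out(B3) = ["g", "k"]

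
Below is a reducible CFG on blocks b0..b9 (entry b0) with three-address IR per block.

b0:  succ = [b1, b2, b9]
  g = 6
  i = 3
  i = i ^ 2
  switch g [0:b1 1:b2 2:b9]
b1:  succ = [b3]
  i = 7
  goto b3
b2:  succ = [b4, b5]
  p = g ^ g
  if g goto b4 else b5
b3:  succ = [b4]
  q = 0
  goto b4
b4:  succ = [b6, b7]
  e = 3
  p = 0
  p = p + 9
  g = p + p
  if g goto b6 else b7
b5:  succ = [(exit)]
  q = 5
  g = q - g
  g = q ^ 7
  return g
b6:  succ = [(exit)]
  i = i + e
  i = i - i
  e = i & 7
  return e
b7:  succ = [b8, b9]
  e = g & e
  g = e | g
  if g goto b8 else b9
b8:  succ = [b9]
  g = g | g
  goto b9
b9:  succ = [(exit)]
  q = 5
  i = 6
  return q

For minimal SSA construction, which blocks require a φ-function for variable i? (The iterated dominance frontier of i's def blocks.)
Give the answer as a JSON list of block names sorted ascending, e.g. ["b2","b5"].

idom tree: b1←b0 b2←b0 b3←b1 b4←b0 b5←b2 b6←b4 b7←b4 b8←b7 b9←b0
Dom∩ at merges:
  b4: preds {b2,b3}: {b0,b2} ∩ {b0,b1,b3} = {b0}; idom=b0
  b9: preds {b0,b7,b8}: {b0} ∩ {b0,b4,b7} ∩ {b0,b4,b7,b8} = {b0}; idom=b0

Frontier:
  join b4 pred b2: b2 stop@b0
  join b4 pred b3: b3→b1 stop@b0
  join b9 pred b0: · stop@b0
  join b9 pred b7: b7→b4 stop@b0
  join b9 pred b8: b8→b7→b4 stop@b0
  b0 → ∅
  b1 → {b4}
  b2 → {b4}
  b3 → {b4}
  b4 → {b9}
  b5 → ∅
  b6 → ∅
  b7 → {b9}
  b8 → {b9}
  b9 → ∅

φ for i: defs {b0,b1,b6,b9}
  DF⁺ = {b4,b9}

Answer: ["b4", "b9"]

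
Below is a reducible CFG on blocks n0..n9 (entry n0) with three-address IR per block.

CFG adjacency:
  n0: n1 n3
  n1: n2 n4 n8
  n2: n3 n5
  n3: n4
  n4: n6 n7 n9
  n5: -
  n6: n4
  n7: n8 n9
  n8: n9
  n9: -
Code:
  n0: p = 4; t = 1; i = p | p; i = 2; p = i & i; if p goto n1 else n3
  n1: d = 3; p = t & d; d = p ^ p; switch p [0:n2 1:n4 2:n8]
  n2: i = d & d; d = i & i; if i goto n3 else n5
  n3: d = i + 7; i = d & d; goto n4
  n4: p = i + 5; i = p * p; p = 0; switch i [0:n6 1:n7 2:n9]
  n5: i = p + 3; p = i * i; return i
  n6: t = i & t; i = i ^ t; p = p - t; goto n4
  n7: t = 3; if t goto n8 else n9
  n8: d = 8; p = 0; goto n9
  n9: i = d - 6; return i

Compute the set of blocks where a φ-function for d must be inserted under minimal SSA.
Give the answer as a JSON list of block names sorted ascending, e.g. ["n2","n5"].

idom tree: n1←n0 n2←n1 n3←n0 n4←n0 n5←n2 n6←n4 n7←n4 n8←n0 n9←n0
Dom∩ at merges:
  n3: preds {n0,n2}: {n0} ∩ {n0,n1,n2} = {n0}; idom=n0
  n4: preds {n1,n3,n6}: {n0,n1} ∩ {n0,n3} ∩ {n0,n4,n6} = {n0}; idom=n0
  n8: preds {n1,n7}: {n0,n1} ∩ {n0,n4,n7} = {n0}; idom=n0
  n9: preds {n4,n7,n8}: {n0,n4} ∩ {n0,n4,n7} ∩ {n0,n8} = {n0}; idom=n0

Frontier:
  n3←n0: walk · to n0
  n3←n2: walk n2→n1 to n0
  n4←n1: walk n1 to n0
  n4←n3: walk n3 to n0
  n4←n6: walk n6→n4 to n0
  n8←n1: walk n1 to n0
  n8←n7: walk n7→n4 to n0
  n9←n4: walk n4 to n0
  n9←n7: walk n7→n4 to n0
  n9←n8: walk n8 to n0
  DF(n0)=∅
  DF(n1)={n3,n4,n8}
  DF(n2)={n3}
  DF(n3)={n4}
  DF(n4)={n4,n8,n9}
  DF(n5)=∅
  DF(n6)={n4}
  DF(n7)={n8,n9}
  DF(n8)={n9}
  DF(n9)=∅

φ for d: defs {n1,n2,n3,n8}
  DF⁺ = {n3,n4,n8,n9}

Answer: ["n3", "n4", "n8", "n9"]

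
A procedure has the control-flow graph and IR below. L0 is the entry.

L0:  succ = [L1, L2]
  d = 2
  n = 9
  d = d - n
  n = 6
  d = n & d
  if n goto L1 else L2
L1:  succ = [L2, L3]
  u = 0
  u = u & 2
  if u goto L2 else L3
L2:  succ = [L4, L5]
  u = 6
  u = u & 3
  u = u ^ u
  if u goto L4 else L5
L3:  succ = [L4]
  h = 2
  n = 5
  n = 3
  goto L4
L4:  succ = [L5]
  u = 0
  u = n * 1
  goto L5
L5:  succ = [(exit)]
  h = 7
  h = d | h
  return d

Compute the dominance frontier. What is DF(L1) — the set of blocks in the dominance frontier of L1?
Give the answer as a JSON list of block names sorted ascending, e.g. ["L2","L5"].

Answer: ["L2", "L4"]

Derivation:
idom tree: L1←L0 L2←L0 L3←L1 L4←L0 L5←L0
Dom∩ at merges:
  L2: preds {L0,L1}: {L0} ∩ {L0,L1} = {L0}; idom=L0
  L4: preds {L2,L3}: {L0,L2} ∩ {L0,L1,L3} = {L0}; idom=L0
  L5: preds {L2,L4}: {L0,L2} ∩ {L0,L4} = {L0}; idom=L0

Frontier:
  join L2 pred L0: · stop@L0
  join L2 pred L1: L1 stop@L0
  join L4 pred L2: L2 stop@L0
  join L4 pred L3: L3→L1 stop@L0
  join L5 pred L2: L2 stop@L0
  join L5 pred L4: L4 stop@L0
  L0: DF=∅
  L1: DF={L2,L4}
  L2: DF={L4,L5}
  L3: DF={L4}
  L4: DF={L5}
  L5: DF=∅

DF(L1) = ["L2", "L4"]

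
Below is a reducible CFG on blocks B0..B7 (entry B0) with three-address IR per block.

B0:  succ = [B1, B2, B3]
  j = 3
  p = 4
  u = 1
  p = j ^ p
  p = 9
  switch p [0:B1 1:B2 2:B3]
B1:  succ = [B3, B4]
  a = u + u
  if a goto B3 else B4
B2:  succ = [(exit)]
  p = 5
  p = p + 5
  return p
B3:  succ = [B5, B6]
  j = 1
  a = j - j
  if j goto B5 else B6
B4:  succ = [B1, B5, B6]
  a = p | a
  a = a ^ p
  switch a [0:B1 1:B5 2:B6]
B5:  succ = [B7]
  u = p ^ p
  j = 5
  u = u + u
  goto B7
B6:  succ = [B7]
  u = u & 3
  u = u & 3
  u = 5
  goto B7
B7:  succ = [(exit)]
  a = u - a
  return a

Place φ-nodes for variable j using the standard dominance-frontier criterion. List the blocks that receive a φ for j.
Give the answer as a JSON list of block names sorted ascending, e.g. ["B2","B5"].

idom tree: B1←B0 B2←B0 B3←B0 B4←B1 B5←B0 B6←B0 B7←B0
Join-block Dom:
  B1: preds {B0,B4}: {B0} ∩ {B0,B1,B4} = {B0}; idom=B0
  B3: preds {B0,B1}: {B0} ∩ {B0,B1} = {B0}; idom=B0
  B5: preds {B3,B4}: {B0,B3} ∩ {B0,B1,B4} = {B0}; idom=B0
  B6: preds {B3,B4}: {B0,B3} ∩ {B0,B1,B4} = {B0}; idom=B0
  B7: preds {B5,B6}: {B0,B5} ∩ {B0,B6} = {B0}; idom=B0

DF walk-up:
  B1←B0: walk · to B0
  B1←B4: walk B4→B1 to B0
  B3←B0: walk · to B0
  B3←B1: walk B1 to B0
  B5←B3: walk B3 to B0
  B5←B4: walk B4→B1 to B0
  B6←B3: walk B3 to B0
  B6←B4: walk B4→B1 to B0
  B7←B5: walk B5 to B0
  B7←B6: walk B6 to B0
  B0: DF=∅
  B1: DF={B1,B3,B5,B6}
  B2: DF=∅
  B3: DF={B5,B6}
  B4: DF={B1,B5,B6}
  B5: DF={B7}
  B6: DF={B7}
  B7: DF=∅

φ for j: defs {B0,B3,B5}
  DF⁺ = {B5,B6,B7}

Answer: ["B5", "B6", "B7"]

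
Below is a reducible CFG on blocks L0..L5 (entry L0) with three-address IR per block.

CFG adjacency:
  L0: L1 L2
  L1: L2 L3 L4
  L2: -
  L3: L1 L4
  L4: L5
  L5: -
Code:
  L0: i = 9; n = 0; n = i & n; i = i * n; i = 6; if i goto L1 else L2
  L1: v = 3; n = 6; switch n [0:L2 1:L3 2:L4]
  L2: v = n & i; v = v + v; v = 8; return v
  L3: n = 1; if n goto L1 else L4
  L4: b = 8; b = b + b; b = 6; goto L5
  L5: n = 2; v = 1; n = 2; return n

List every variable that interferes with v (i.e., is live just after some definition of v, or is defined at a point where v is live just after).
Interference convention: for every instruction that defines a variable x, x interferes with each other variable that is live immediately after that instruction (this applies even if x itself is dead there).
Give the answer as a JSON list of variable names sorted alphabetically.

Block summaries:
  L0: def={i,n} ue=∅
  L1: def={n,v} ue=∅
  L2: def={v} ue={i,n}
  L3: def={n} ue=∅
  L4: def={b} ue=∅
  L5: def={n,v} ue=∅

Liveness:
  live L0: ∅→{i,n}
  live L1: {i}→{i,n}
  live L2: {i,n}→∅
  live L3: {i}→{i}
  live L4: ∅→∅
  live L5: ∅→∅

Interfere edges:
  b — ∅
  i — {n,v}
  n — {i}
  v — {i}

N(v) = ["i"]

Answer: ["i"]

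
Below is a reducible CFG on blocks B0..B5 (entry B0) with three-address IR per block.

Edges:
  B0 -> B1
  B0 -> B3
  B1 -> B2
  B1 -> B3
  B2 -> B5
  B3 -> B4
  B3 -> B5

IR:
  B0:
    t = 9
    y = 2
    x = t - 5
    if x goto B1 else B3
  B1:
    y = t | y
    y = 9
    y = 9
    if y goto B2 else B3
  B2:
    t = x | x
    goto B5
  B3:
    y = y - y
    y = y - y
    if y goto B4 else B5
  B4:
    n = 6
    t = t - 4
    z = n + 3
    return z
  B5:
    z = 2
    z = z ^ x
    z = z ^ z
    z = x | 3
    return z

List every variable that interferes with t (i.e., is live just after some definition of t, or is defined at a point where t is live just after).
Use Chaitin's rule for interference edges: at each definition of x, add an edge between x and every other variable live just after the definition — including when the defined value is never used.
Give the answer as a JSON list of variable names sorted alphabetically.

Answer: ["n", "x", "y"]

Derivation:
def/use:
  B0: def={t,x,y} ue=∅
  B1: def={y} ue={t,y}
  B2: def={t} ue={x}
  B3: def={y} ue={y}
  B4: def={n,t,z} ue={t}
  B5: def={z} ue={x}

Liveness:
  B0 li=∅ lo={t,x,y}
  B1 li={t,x,y} lo={t,x,y}
  B2 li={x} lo={x}
  B3 li={t,x,y} lo={t,x}
  B4 li={t} lo=∅
  B5 li={x} lo=∅

Interfere edges:
  n↔{t}
  t↔{n,x,y}
  x↔{t,y,z}
  y↔{t,x}
  z↔{x}

N(t) = ["n", "x", "y"]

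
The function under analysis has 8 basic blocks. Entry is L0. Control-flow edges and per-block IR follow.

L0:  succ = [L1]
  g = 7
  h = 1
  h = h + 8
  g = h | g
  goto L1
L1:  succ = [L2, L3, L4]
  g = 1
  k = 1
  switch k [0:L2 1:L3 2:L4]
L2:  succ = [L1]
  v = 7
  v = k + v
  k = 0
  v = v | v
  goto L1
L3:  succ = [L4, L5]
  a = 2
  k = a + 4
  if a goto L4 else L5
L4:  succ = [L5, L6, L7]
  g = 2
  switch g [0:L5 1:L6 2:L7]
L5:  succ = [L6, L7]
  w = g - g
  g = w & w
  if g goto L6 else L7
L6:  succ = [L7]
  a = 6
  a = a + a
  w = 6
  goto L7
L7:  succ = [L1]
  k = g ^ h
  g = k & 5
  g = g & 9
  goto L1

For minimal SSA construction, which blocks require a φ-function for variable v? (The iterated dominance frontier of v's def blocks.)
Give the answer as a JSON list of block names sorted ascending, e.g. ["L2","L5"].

Answer: ["L1"]

Analysis:
idom tree: L1←L0 L2←L1 L3←L1 L4←L1 L5←L1 L6←L1 L7←L1
Dom at joins:
  L1: preds {L0,L2,L7}: {L0} ∩ {L0,L1,L2} ∩ {L0,L1,L7} = {L0}; idom=L0
  L4: preds {L1,L3}: {L0,L1} ∩ {L0,L1,L3} = {L0,L1}; idom=L1
  L5: preds {L3,L4}: {L0,L1,L3} ∩ {L0,L1,L4} = {L0,L1}; idom=L1
  L6: preds {L4,L5}: {L0,L1,L4} ∩ {L0,L1,L5} = {L0,L1}; idom=L1
  L7: preds {L4,L5,L6}: {L0,L1,L4} ∩ {L0,L1,L5} ∩ {L0,L1,L6} = {L0,L1}; idom=L1

Frontier:
  join L1 pred L0: · stop@L0
  join L1 pred L2: L2→L1 stop@L0
  join L1 pred L7: L7→L1 stop@L0
  join L4 pred L1: · stop@L1
  join L4 pred L3: L3 stop@L1
  join L5 pred L3: L3 stop@L1
  join L5 pred L4: L4 stop@L1
  join L6 pred L4: L4 stop@L1
  join L6 pred L5: L5 stop@L1
  join L7 pred L4: L4 stop@L1
  join L7 pred L5: L5 stop@L1
  join L7 pred L6: L6 stop@L1
  DF(L0)=∅
  DF(L1)={L1}
  DF(L2)={L1}
  DF(L3)={L4,L5}
  DF(L4)={L5,L6,L7}
  DF(L5)={L6,L7}
  DF(L6)={L7}
  DF(L7)={L1}

φ for v: defs {L2}
  DF⁺ = {L1}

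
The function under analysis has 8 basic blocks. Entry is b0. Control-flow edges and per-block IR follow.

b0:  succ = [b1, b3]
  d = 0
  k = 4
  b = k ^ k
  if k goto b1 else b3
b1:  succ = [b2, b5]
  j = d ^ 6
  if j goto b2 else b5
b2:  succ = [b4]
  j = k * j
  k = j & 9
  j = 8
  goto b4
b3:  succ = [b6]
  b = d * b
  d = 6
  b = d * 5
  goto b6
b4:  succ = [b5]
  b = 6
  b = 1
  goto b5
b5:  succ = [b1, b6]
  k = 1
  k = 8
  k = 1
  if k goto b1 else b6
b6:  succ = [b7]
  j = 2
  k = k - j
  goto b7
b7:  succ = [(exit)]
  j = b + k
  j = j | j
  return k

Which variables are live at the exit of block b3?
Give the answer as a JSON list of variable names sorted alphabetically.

Answer: ["b", "k"]

Working:
def/use:
  b0: def={b,d,k} ue=∅
  b1: def={j} ue={d}
  b2: def={j,k} ue={j,k}
  b3: def={b,d} ue={b,d}
  b4: def={b} ue=∅
  b5: def={k} ue=∅
  b6: def={j,k} ue={k}
  b7: def={j} ue={b,k}

Backward fixpoint:
  b0 li=∅ lo={b,d,k}
  b1 li={b,d,k} lo={b,d,j,k}
  b2 li={d,j,k} lo={d}
  b3 li={b,d,k} lo={b,k}
  b4 li={d} lo={b,d}
  b5 li={b,d} lo={b,d,k}
  b6 li={b,k} lo={b,k}
  b7 li={b,k} lo=∅

live-out(b3) = ["b", "k"]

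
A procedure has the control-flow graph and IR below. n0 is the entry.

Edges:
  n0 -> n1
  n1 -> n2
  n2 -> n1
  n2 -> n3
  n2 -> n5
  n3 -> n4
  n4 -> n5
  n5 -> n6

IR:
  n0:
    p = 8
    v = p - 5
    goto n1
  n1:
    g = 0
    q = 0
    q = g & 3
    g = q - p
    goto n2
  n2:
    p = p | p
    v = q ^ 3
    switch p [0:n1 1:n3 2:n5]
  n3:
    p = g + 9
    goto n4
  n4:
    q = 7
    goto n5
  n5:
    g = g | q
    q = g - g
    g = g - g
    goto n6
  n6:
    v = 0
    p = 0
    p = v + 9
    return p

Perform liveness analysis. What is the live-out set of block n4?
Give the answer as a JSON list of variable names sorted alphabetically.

Answer: ["g", "q"]

Analysis:
def/use:
  n0: def={p,v} ue=∅
  n1: def={g,q} ue={p}
  n2: def={p,v} ue={p,q}
  n3: def={p} ue={g}
  n4: def={q} ue=∅
  n5: def={g,q} ue={g,q}
  n6: def={p,v} ue=∅

Liveness:
  n0: in=∅ out={p}
  n1: in={p} out={g,p,q}
  n2: in={g,p,q} out={g,p,q}
  n3: in={g} out={g}
  n4: in={g} out={g,q}
  n5: in={g,q} out=∅
  n6: in=∅ out=∅

live-out(n4) = ["g", "q"]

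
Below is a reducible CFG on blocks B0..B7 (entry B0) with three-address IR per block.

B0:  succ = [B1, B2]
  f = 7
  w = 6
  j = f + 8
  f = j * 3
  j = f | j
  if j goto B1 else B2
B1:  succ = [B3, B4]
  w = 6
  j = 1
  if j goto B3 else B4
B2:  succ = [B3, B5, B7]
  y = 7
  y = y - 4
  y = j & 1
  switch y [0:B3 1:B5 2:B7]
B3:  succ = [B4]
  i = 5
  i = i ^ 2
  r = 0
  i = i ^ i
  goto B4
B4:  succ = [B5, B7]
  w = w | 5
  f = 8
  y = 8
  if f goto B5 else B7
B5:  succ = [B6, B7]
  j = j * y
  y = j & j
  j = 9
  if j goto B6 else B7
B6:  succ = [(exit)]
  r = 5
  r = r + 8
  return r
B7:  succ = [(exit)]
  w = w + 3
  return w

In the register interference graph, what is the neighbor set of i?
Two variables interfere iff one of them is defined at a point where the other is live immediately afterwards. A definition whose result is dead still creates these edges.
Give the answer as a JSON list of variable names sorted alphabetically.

Per-block:
  B0: def={f,j,w} ue=∅
  B1: def={j,w} ue=∅
  B2: def={y} ue={j}
  B3: def={i,r} ue=∅
  B4: def={f,w,y} ue={w}
  B5: def={j,y} ue={j,y}
  B6: def={r} ue=∅
  B7: def={w} ue={w}

Live sets:
  live B0: ∅→{j,w}
  live B1: ∅→{j,w}
  live B2: {j,w}→{j,w,y}
  live B3: {j,w}→{j,w}
  live B4: {j,w}→{j,w,y}
  live B5: {j,w,y}→{w}
  live B6: ∅→∅
  live B7: {w}→∅

Conflict graph:
  f — {j,w,y}
  i — {j,r,w}
  j — {f,i,r,w,y}
  r — {i,j,w}
  w — {f,i,j,r,y}
  y — {f,j,w}

N(i) = ["j", "r", "w"]

Answer: ["j", "r", "w"]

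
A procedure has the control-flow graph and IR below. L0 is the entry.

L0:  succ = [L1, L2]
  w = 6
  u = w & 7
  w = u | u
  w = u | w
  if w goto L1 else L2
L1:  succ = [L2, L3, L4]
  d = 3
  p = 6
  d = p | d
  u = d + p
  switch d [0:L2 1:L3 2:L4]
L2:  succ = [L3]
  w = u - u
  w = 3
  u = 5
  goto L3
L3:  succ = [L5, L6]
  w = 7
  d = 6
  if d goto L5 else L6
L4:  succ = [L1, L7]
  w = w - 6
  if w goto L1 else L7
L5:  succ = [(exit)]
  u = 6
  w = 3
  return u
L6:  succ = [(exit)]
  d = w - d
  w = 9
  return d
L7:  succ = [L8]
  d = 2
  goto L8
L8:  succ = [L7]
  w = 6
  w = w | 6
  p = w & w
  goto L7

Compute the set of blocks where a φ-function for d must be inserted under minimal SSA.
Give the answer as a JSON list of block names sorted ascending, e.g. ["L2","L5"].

idom tree: L1←L0 L2←L0 L3←L0 L4←L1 L5←L3 L6←L3 L7←L4 L8←L7
Join-block Dom:
  L1: preds {L0,L4}: {L0} ∩ {L0,L1,L4} = {L0}; idom=L0
  L2: preds {L0,L1}: {L0} ∩ {L0,L1} = {L0}; idom=L0
  L3: preds {L1,L2}: {L0,L1} ∩ {L0,L2} = {L0}; idom=L0
  L7: preds {L4,L8}: {L0,L1,L4} ∩ {L0,L1,L4,L7,L8} = {L0,L1,L4}; idom=L4

Frontier:
  join L1 pred L0: · stop@L0
  join L1 pred L4: L4→L1 stop@L0
  join L2 pred L0: · stop@L0
  join L2 pred L1: L1 stop@L0
  join L3 pred L1: L1 stop@L0
  join L3 pred L2: L2 stop@L0
  join L7 pred L4: · stop@L4
  join L7 pred L8: L8→L7 stop@L4
  L0 → ∅
  L1 → {L1,L2,L3}
  L2 → {L3}
  L3 → ∅
  L4 → {L1}
  L5 → ∅
  L6 → ∅
  L7 → {L7}
  L8 → {L7}

φ for d: defs {L1,L3,L6,L7}
  DF⁺ = {L1,L2,L3,L7}

Answer: ["L1", "L2", "L3", "L7"]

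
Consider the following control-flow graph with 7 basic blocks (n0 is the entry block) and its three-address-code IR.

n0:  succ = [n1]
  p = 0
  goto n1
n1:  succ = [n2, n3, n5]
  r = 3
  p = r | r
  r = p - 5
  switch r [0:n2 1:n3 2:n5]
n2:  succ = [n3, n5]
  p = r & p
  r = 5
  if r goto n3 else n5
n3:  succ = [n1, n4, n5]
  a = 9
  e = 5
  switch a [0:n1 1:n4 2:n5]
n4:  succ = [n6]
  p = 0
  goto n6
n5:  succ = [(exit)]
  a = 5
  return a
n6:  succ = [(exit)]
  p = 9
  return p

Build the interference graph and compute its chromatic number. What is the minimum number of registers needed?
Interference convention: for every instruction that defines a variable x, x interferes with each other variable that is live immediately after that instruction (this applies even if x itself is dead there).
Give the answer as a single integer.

Block summaries:
  n0 def {p} use ∅
  n1 def {p,r} use ∅
  n2 def {p,r} use {p,r}
  n3 def {a,e} use ∅
  n4 def {p} use ∅
  n5 def {a} use ∅
  n6 def {p} use ∅

Backward fixpoint:
  n0 li=∅ lo=∅
  n1 li=∅ lo={p,r}
  n2 li={p,r} lo=∅
  n3 li=∅ lo=∅
  n4 li=∅ lo=∅
  n5 li=∅ lo=∅
  n6 li=∅ lo=∅

Interfere edges:
  a — {e}
  e — {a}
  p — {r}
  r — {p}

Chromatic number:
  clique {a,e} ⇒ need ≥ 2
  2-colouring: c0={a,p}  c1={e,r}
  χ = 2

Answer: 2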